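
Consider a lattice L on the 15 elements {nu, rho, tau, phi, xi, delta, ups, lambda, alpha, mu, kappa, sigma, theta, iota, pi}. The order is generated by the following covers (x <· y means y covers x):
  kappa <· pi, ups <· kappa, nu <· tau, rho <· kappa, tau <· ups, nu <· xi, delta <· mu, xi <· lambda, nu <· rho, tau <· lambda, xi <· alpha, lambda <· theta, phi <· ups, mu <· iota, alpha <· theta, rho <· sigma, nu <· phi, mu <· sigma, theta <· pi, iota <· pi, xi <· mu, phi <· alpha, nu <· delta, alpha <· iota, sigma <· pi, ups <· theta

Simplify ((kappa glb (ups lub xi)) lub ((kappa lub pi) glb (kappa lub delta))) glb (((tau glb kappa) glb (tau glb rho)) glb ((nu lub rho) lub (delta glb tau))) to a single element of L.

ups ∨ xi = theta
kappa ∧ theta = ups
kappa ∨ pi = pi
kappa ∨ delta = pi
pi ∧ pi = pi
ups ∨ pi = pi
tau ∧ kappa = tau
tau ∧ rho = nu
tau ∧ nu = nu
nu ∨ rho = rho
delta ∧ tau = nu
rho ∨ nu = rho
nu ∧ rho = nu
pi ∧ nu = nu

nu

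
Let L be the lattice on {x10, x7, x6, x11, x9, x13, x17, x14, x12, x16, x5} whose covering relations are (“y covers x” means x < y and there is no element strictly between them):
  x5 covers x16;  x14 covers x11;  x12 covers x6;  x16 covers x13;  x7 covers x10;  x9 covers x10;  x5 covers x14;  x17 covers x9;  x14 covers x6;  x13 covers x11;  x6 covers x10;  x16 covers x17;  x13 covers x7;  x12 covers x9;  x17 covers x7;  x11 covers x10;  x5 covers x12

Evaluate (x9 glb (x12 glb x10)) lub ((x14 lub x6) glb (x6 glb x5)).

x6

x12 ∧ x10 = x10
x9 ∧ x10 = x10
x14 ∨ x6 = x14
x6 ∧ x5 = x6
x14 ∧ x6 = x6
x10 ∨ x6 = x6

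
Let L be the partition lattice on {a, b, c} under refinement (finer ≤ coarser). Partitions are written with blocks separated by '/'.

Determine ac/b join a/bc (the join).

The join of ac/b and a/bc merges any blocks that overlap across the partitions, giving abc.

abc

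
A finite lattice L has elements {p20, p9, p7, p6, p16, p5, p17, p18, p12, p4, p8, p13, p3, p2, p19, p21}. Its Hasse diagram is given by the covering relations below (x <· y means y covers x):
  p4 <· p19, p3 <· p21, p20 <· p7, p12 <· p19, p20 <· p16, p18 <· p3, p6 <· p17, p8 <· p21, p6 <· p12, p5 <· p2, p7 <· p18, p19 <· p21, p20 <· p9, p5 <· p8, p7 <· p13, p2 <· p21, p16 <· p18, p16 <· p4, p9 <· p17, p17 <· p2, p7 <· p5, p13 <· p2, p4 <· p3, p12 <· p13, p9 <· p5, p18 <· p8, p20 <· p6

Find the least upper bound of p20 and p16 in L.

p16

Common upper bounds of {p20, p16}: p16, p18, p19, p21, p3, p4, p8.
The least among these is p16.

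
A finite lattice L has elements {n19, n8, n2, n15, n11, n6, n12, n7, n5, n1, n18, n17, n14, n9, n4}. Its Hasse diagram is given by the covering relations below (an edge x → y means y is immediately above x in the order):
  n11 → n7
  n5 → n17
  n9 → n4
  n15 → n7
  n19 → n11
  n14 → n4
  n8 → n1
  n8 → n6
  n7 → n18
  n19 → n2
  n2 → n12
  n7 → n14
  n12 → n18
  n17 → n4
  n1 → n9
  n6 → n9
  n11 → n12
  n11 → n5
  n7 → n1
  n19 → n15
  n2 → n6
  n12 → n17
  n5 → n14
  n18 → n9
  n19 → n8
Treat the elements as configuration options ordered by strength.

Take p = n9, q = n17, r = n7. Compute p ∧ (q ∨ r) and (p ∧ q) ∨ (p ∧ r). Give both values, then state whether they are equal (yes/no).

n9; n18; no

q ∨ r = n4, so p ∧ (q ∨ r) = n9 ∧ n4 = n9.
p ∧ q = n12 and p ∧ r = n7, so (p ∧ q) ∨ (p ∧ r) = n12 ∨ n7 = n18.
Equal: no.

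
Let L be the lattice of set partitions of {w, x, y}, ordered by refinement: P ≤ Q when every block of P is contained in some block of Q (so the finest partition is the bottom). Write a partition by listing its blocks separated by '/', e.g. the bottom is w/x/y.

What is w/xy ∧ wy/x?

The meet (common refinement) of w/xy and wy/x intersects blocks pairwise, giving w/x/y.

w/x/y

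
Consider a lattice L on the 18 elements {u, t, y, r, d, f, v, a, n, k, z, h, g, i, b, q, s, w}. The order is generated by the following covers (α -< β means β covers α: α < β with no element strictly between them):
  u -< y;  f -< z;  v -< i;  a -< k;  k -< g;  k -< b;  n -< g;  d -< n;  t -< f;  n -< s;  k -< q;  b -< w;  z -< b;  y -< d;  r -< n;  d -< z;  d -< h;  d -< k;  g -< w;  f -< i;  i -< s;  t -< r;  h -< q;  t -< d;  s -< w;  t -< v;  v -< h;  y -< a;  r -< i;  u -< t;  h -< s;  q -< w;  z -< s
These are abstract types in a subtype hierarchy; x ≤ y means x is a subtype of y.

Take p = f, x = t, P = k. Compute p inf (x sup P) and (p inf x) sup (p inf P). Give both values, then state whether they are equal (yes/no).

t; t; yes

x sup P = k, so p inf (x sup P) = f inf k = t.
p inf x = t and p inf P = t, so (p inf x) sup (p inf P) = t sup t = t.
Equal: yes.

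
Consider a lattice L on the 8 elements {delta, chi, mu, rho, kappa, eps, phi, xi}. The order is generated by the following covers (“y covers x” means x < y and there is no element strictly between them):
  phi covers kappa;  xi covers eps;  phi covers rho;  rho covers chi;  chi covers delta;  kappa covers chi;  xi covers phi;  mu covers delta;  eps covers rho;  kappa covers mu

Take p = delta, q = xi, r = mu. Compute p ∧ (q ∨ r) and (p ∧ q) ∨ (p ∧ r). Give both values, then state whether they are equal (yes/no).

q ∨ r = xi, so p ∧ (q ∨ r) = delta ∧ xi = delta.
p ∧ q = delta and p ∧ r = delta, so (p ∧ q) ∨ (p ∧ r) = delta ∨ delta = delta.
Equal: yes.

delta; delta; yes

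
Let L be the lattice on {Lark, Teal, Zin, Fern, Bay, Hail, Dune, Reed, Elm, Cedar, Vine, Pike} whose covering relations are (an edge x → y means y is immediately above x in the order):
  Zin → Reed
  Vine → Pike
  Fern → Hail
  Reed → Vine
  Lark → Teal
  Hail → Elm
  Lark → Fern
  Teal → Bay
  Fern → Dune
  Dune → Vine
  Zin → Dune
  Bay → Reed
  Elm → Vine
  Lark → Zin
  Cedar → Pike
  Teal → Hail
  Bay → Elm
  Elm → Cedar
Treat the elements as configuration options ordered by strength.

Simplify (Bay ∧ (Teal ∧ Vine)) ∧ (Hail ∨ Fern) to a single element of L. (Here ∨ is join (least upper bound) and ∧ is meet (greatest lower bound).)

Teal ∧ Vine = Teal
Bay ∧ Teal = Teal
Hail ∨ Fern = Hail
Teal ∧ Hail = Teal

Teal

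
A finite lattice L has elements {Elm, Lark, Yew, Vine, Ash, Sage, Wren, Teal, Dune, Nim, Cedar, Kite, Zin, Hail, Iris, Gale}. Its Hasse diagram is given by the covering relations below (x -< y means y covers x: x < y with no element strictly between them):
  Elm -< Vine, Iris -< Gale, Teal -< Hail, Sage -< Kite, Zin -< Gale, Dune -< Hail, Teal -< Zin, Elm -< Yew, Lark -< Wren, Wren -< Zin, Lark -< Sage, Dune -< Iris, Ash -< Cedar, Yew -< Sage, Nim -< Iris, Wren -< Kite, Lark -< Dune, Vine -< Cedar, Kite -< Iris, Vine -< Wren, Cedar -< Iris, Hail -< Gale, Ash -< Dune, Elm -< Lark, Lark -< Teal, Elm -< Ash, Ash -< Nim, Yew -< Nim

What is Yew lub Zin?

Common upper bounds of {Yew, Zin}: Gale.
The least among these is Gale.

Gale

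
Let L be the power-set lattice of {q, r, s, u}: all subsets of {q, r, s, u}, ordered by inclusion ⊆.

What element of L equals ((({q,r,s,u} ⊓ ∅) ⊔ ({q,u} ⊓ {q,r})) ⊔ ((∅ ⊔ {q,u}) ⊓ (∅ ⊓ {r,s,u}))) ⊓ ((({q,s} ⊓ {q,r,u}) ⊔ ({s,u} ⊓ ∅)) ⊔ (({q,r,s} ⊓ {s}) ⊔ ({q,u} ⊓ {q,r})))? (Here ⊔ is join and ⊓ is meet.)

{q,r,s,u} ∧ ∅ = ∅
{q,u} ∧ {q,r} = {q}
∅ ∨ {q} = {q}
∅ ∨ {q,u} = {q,u}
∅ ∧ {r,s,u} = ∅
{q,u} ∧ ∅ = ∅
{q} ∨ ∅ = {q}
{q,s} ∧ {q,r,u} = {q}
{s,u} ∧ ∅ = ∅
{q} ∨ ∅ = {q}
{q,r,s} ∧ {s} = {s}
{q,u} ∧ {q,r} = {q}
{s} ∨ {q} = {q,s}
{q} ∨ {q,s} = {q,s}
{q} ∧ {q,s} = {q}

{q}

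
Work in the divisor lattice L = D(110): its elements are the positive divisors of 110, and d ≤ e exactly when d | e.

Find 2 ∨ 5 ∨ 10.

10

In the divisibility order, the join is the least common multiple: lcm(2, 5, 10) = 10.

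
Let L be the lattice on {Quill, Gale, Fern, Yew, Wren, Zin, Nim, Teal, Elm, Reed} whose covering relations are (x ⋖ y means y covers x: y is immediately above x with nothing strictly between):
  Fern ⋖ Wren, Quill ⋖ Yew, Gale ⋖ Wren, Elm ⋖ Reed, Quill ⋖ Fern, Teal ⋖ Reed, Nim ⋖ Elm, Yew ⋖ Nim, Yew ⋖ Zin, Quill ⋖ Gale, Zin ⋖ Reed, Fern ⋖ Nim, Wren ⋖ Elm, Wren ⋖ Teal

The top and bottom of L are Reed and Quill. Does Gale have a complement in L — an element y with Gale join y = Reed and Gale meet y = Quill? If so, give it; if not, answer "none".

Zin

Need y with Gale ∨ y = Reed and Gale ∧ y = Quill.
Checking each element gives: Zin.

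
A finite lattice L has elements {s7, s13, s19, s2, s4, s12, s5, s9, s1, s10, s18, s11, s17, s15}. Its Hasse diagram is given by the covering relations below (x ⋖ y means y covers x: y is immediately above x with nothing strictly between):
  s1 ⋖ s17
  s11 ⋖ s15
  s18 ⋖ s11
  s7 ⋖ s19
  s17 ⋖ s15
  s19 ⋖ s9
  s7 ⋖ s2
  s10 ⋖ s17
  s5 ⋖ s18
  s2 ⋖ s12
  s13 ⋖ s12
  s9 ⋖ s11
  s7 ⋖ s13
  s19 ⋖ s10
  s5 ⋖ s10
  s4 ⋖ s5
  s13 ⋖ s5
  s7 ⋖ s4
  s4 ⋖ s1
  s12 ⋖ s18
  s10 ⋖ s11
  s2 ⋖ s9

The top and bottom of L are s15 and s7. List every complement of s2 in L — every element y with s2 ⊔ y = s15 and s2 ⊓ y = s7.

Need y with s2 ∨ y = s15 and s2 ∧ y = s7.
Checking each element gives: s1, s17.

s1, s17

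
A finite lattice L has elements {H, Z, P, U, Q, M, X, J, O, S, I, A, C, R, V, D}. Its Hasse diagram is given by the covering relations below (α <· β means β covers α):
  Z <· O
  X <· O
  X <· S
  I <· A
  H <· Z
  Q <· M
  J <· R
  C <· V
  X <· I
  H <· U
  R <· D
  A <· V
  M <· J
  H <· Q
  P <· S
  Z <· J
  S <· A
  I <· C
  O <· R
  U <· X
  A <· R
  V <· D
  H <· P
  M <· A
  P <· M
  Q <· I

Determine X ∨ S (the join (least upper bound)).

Common upper bounds of {X, S}: A, D, R, S, V.
The least among these is S.

S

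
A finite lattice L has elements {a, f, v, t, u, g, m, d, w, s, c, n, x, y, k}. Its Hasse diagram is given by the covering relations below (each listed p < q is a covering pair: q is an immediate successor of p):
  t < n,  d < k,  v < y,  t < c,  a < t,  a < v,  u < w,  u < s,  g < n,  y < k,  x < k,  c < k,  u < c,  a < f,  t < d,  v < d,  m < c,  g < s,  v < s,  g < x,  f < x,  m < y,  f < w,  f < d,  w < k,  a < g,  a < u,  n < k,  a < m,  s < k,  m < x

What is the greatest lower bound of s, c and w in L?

Common lower bounds of {s, c, w}: a, u.
The greatest among these is u.

u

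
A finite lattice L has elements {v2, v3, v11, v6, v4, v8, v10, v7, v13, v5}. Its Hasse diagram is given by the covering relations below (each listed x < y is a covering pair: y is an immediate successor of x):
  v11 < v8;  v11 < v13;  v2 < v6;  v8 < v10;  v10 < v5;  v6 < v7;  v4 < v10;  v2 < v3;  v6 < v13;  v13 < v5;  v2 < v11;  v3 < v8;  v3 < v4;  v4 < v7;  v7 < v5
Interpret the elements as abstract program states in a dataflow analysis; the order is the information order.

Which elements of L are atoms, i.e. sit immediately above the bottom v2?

v11, v3, v6

The atoms are exactly the elements that cover v2: v11, v3, v6.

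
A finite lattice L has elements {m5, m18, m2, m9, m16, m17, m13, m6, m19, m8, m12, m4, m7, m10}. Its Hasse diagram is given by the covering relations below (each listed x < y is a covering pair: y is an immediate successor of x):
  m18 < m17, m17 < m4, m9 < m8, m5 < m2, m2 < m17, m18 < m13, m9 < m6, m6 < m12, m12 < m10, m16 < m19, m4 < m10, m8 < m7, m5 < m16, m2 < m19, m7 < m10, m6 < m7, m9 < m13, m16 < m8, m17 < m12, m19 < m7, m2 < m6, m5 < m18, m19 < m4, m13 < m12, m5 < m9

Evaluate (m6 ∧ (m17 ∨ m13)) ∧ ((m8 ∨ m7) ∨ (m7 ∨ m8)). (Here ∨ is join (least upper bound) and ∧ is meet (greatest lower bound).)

m6

m17 ∨ m13 = m12
m6 ∧ m12 = m6
m8 ∨ m7 = m7
m7 ∨ m8 = m7
m7 ∨ m7 = m7
m6 ∧ m7 = m6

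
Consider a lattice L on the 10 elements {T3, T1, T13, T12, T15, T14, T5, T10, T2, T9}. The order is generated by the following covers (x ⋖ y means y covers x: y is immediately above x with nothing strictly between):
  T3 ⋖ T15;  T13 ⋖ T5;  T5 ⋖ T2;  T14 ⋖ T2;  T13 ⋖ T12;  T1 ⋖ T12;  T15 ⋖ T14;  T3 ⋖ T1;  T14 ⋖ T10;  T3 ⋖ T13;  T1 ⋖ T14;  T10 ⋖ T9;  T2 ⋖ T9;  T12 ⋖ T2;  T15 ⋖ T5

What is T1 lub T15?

Common upper bounds of {T1, T15}: T10, T14, T2, T9.
The least among these is T14.

T14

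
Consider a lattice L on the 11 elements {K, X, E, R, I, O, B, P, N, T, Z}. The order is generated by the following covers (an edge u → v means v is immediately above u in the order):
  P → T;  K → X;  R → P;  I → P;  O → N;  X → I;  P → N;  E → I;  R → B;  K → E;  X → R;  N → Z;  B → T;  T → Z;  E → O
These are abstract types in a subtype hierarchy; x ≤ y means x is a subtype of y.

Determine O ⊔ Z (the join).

Common upper bounds of {O, Z}: Z.
The least among these is Z.

Z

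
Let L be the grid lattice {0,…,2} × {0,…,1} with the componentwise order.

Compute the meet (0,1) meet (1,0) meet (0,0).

Common lower bounds of {(0,1), (1,0), (0,0)}: (0,0).
The greatest among these is (0,0).

(0,0)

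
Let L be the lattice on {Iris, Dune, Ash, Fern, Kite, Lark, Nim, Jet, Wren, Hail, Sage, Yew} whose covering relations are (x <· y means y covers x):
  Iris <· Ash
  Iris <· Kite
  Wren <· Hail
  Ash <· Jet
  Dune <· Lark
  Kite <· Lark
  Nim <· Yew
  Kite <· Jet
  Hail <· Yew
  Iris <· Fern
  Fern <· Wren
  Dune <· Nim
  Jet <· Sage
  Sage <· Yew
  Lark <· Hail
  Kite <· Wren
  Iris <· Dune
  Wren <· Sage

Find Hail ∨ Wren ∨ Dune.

Common upper bounds of {Hail, Wren, Dune}: Hail, Yew.
The least among these is Hail.

Hail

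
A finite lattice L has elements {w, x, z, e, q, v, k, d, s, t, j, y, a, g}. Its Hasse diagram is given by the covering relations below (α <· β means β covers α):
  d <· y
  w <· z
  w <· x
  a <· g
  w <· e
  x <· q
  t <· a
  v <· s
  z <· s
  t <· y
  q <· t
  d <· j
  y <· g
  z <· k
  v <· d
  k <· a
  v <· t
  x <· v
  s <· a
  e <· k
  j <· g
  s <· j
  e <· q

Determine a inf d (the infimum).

Common lower bounds of {a, d}: v, w, x.
The greatest among these is v.

v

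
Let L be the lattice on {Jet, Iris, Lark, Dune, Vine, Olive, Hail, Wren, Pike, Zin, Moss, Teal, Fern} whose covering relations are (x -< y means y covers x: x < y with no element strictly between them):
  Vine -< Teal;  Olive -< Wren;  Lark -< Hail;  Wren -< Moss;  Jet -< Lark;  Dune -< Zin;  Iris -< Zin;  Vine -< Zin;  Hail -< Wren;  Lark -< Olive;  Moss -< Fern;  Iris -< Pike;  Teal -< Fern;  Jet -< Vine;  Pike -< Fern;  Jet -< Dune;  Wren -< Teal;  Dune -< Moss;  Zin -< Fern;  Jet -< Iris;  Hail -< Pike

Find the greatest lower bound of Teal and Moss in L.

Common lower bounds of {Teal, Moss}: Hail, Jet, Lark, Olive, Wren.
The greatest among these is Wren.

Wren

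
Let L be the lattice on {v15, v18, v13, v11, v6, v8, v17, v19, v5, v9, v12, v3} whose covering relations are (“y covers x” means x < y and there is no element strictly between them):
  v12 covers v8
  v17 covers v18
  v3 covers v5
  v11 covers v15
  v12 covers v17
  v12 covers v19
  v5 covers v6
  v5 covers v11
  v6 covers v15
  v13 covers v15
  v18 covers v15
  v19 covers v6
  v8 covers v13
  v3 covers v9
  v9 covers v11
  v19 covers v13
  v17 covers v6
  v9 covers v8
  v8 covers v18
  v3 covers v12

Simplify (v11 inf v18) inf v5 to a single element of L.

v11 ∧ v18 = v15
v15 ∧ v5 = v15

v15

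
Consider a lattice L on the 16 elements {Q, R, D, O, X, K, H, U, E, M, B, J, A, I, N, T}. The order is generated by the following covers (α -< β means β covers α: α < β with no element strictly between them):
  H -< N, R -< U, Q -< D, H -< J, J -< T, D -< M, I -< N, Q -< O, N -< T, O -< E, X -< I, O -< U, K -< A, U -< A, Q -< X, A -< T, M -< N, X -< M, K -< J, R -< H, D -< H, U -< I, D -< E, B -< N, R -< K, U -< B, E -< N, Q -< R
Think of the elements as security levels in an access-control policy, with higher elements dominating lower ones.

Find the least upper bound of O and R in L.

Common upper bounds of {O, R}: A, B, I, N, T, U.
The least among these is U.

U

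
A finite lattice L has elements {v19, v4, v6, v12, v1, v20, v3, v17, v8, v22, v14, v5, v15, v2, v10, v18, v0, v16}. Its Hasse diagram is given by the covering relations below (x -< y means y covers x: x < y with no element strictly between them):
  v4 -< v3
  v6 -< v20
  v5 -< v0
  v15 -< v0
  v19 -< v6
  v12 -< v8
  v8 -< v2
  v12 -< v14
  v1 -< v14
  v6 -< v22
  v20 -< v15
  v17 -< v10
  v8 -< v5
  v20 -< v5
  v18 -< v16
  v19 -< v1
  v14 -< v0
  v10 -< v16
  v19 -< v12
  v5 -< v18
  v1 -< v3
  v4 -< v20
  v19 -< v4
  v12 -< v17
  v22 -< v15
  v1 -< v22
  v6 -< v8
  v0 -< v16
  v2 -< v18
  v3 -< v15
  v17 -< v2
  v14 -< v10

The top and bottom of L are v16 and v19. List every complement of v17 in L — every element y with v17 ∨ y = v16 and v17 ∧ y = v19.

v15, v22, v3

Need y with v17 ∨ y = v16 and v17 ∧ y = v19.
Checking each element gives: v15, v22, v3.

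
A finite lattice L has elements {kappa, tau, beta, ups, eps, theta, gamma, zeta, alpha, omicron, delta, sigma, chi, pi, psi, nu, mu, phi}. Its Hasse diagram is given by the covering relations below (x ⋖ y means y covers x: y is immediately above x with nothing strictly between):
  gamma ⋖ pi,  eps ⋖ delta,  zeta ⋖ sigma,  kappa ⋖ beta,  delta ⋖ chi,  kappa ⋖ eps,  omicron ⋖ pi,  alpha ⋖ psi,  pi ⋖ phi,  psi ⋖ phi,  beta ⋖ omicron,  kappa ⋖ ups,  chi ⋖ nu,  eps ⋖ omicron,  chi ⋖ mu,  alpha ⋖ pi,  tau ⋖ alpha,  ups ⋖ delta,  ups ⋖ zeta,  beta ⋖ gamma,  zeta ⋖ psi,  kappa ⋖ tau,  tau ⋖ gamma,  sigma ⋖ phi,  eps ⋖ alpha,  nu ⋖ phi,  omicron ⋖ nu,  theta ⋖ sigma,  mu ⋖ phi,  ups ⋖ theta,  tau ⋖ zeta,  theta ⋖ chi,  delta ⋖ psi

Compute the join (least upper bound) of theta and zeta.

Common upper bounds of {theta, zeta}: phi, sigma.
The least among these is sigma.

sigma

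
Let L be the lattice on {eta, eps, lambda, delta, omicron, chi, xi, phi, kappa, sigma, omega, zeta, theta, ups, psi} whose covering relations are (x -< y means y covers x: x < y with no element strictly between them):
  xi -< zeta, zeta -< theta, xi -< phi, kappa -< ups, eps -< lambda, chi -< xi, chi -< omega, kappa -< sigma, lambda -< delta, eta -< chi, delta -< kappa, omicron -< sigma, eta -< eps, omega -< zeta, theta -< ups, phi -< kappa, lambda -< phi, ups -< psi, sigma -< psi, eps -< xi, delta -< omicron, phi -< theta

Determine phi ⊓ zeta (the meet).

Common lower bounds of {phi, zeta}: chi, eps, eta, xi.
The greatest among these is xi.

xi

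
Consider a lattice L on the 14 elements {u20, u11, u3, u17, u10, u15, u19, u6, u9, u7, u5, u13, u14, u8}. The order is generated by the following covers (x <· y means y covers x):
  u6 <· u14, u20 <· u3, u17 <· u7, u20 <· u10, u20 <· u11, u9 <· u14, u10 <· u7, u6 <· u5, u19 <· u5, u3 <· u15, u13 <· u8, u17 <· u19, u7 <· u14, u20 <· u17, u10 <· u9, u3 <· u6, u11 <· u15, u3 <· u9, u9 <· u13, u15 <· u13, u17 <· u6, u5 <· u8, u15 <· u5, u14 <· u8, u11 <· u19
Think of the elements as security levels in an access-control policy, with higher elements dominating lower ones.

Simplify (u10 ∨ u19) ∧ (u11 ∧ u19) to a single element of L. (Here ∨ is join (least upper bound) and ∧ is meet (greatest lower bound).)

u11

u10 ∨ u19 = u8
u11 ∧ u19 = u11
u8 ∧ u11 = u11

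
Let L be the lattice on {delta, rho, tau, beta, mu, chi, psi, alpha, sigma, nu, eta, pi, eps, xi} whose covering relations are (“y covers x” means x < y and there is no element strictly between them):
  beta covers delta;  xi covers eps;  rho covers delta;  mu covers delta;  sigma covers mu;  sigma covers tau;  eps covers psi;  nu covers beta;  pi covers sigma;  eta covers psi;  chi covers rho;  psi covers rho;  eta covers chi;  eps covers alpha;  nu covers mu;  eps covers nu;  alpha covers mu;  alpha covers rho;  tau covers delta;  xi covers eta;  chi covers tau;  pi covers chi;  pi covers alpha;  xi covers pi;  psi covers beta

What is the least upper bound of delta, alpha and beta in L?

eps

Common upper bounds of {delta, alpha, beta}: eps, xi.
The least among these is eps.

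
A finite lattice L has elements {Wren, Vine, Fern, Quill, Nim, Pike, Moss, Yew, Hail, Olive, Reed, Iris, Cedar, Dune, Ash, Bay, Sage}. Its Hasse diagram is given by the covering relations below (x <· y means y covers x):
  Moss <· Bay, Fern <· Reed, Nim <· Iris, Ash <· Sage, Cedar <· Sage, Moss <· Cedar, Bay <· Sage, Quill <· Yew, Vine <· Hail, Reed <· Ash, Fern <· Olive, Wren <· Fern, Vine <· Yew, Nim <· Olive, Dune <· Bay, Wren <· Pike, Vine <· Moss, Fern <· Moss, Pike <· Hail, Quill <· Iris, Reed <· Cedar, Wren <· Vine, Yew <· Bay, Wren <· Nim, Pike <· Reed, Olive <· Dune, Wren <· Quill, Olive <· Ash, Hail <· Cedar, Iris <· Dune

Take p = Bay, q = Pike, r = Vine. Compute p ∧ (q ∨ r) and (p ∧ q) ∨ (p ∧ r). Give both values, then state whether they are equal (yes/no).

q ∨ r = Hail, so p ∧ (q ∨ r) = Bay ∧ Hail = Vine.
p ∧ q = Wren and p ∧ r = Vine, so (p ∧ q) ∨ (p ∧ r) = Wren ∨ Vine = Vine.
Equal: yes.

Vine; Vine; yes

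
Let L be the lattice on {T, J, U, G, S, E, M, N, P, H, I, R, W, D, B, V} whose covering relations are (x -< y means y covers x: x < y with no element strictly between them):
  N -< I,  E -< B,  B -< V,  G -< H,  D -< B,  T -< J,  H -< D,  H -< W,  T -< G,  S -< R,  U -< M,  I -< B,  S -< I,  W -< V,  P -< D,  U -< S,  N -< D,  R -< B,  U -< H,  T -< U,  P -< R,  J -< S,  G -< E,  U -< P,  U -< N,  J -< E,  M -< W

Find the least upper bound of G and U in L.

H

Common upper bounds of {G, U}: B, D, H, V, W.
The least among these is H.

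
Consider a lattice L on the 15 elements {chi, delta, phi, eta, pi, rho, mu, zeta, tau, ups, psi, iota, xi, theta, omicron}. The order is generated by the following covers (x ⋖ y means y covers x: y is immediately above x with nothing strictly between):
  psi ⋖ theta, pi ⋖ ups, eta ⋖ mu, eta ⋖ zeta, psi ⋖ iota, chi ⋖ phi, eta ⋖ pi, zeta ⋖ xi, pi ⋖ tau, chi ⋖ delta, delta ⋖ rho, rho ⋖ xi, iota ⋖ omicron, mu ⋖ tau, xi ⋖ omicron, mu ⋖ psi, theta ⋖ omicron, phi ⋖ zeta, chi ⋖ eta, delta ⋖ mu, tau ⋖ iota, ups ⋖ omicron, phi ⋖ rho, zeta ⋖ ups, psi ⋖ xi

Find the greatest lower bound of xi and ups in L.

Common lower bounds of {xi, ups}: chi, eta, phi, zeta.
The greatest among these is zeta.

zeta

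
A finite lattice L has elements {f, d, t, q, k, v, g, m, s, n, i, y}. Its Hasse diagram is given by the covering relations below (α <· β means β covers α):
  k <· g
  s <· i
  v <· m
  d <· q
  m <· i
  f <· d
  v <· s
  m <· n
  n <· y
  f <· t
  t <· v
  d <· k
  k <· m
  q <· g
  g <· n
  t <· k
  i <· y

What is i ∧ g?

k

Common lower bounds of {i, g}: d, f, k, t.
The greatest among these is k.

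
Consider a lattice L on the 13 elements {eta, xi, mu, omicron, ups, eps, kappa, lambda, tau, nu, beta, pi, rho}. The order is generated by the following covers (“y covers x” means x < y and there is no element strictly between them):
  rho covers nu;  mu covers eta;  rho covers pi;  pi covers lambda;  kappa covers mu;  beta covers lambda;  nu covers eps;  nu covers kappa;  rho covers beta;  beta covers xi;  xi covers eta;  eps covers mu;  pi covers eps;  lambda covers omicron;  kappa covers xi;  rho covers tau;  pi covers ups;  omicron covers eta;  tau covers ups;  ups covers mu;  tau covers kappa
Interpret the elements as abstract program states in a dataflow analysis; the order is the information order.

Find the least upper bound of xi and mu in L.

Common upper bounds of {xi, mu}: kappa, nu, rho, tau.
The least among these is kappa.

kappa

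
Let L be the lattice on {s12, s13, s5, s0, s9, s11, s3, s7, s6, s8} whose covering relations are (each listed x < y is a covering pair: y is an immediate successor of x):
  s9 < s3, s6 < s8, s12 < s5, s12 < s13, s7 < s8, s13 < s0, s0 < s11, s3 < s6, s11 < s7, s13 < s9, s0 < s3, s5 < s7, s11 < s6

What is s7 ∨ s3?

s8

Common upper bounds of {s7, s3}: s8.
The least among these is s8.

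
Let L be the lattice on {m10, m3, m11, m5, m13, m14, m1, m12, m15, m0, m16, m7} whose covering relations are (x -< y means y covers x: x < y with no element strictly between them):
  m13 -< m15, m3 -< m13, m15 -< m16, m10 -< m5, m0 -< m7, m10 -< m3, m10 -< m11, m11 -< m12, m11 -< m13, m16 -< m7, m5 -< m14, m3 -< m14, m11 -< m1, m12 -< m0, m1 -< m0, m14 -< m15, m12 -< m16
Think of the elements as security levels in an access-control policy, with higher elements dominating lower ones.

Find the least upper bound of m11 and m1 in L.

m1

Common upper bounds of {m11, m1}: m0, m1, m7.
The least among these is m1.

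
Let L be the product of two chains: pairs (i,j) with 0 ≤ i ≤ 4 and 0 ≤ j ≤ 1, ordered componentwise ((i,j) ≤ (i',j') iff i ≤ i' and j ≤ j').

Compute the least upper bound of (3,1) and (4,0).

In a product of chains, the join is componentwise max, giving (4,1).

(4,1)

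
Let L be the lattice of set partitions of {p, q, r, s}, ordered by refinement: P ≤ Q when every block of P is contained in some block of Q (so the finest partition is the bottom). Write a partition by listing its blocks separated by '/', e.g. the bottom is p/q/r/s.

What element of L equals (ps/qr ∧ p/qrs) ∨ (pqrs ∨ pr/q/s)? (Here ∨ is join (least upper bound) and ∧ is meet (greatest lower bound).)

ps/qr ∧ p/qrs = p/qr/s
pqrs ∨ pr/q/s = pqrs
p/qr/s ∨ pqrs = pqrs

pqrs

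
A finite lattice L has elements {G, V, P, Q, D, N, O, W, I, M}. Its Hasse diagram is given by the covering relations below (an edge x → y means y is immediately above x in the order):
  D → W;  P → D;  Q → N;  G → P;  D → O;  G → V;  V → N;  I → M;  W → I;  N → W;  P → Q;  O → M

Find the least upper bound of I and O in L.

M

Common upper bounds of {I, O}: M.
The least among these is M.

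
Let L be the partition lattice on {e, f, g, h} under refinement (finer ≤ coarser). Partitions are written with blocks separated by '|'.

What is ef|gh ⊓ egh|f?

e|f|gh

Common lower bounds of {ef|gh, egh|f}: e|f|gh, e|f|g|h.
The greatest among these is e|f|gh.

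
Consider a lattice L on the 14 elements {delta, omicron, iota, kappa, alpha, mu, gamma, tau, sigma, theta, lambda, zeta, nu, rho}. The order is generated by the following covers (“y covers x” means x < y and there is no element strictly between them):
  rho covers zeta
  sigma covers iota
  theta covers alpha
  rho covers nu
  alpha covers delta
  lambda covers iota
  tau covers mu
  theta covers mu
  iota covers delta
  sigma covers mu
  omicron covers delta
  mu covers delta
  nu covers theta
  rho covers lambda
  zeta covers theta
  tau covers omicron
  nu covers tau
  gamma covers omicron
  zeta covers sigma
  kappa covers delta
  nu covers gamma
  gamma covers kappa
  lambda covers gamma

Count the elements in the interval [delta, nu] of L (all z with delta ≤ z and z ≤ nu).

9

The interval [delta, nu] = {alpha, delta, gamma, kappa, mu, nu, omicron, tau, theta}, which has 9 elements.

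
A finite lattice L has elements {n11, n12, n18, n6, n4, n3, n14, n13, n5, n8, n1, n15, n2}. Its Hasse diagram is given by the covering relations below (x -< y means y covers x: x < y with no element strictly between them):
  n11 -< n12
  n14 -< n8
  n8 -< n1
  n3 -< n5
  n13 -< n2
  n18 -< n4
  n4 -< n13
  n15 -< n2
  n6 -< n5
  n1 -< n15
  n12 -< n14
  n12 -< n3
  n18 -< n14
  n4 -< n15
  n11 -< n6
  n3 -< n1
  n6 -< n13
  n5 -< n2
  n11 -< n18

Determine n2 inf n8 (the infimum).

n8

Common lower bounds of {n2, n8}: n11, n12, n14, n18, n8.
The greatest among these is n8.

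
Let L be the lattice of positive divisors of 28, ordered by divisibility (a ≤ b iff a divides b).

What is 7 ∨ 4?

28

In the divisibility order, the join is the least common multiple: lcm(7, 4) = 28.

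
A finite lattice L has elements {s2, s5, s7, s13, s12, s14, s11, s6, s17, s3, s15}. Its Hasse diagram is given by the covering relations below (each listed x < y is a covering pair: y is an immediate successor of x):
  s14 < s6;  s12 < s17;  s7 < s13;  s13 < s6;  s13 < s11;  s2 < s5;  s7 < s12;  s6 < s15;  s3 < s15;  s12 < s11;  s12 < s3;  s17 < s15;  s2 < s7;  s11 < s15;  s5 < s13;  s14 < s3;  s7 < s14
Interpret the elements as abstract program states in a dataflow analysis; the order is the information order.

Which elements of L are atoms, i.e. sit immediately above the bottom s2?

s5, s7

The atoms are exactly the elements that cover s2: s5, s7.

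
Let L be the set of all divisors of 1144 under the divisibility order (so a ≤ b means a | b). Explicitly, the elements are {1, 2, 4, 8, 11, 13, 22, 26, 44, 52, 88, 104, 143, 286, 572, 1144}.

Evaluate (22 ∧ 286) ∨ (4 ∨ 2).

22 ∧ 286 = 22
4 ∨ 2 = 4
22 ∨ 4 = 44

44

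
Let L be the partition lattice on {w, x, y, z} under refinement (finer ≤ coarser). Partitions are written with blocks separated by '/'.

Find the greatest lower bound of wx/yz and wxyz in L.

wx/yz

The meet (common refinement) of wx/yz and wxyz intersects blocks pairwise, giving wx/yz.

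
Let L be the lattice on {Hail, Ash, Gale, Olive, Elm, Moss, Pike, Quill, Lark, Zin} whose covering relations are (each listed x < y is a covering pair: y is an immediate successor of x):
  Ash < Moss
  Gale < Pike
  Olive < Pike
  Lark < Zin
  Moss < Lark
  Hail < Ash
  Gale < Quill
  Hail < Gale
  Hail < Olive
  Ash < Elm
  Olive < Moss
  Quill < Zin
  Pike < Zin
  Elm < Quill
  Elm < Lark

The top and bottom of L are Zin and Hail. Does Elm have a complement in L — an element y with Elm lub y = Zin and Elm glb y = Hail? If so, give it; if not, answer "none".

Pike

Need y with Elm ∨ y = Zin and Elm ∧ y = Hail.
Checking each element gives: Pike.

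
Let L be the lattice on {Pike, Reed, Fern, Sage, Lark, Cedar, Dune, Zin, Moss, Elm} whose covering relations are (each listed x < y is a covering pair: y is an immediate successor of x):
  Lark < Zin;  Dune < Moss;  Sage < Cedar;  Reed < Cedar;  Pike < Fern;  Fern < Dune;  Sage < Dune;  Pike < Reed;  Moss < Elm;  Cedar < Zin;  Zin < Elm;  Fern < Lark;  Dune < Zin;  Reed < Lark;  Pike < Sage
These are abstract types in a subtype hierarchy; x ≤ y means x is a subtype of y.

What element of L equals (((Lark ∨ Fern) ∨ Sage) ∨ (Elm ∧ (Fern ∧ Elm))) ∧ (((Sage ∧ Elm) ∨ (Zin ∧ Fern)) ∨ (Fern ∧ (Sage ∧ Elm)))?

Lark ∨ Fern = Lark
Lark ∨ Sage = Zin
Fern ∧ Elm = Fern
Elm ∧ Fern = Fern
Zin ∨ Fern = Zin
Sage ∧ Elm = Sage
Zin ∧ Fern = Fern
Sage ∨ Fern = Dune
Sage ∧ Elm = Sage
Fern ∧ Sage = Pike
Dune ∨ Pike = Dune
Zin ∧ Dune = Dune

Dune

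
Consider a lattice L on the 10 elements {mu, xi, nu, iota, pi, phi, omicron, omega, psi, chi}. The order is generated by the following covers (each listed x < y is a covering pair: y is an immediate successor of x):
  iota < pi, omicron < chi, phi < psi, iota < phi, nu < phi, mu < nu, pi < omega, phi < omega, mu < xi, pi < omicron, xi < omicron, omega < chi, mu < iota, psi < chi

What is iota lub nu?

phi

Common upper bounds of {iota, nu}: chi, omega, phi, psi.
The least among these is phi.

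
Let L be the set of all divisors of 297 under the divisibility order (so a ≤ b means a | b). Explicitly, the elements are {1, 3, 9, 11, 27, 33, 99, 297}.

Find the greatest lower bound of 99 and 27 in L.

9

Common lower bounds of {99, 27}: 1, 3, 9.
The greatest among these is 9.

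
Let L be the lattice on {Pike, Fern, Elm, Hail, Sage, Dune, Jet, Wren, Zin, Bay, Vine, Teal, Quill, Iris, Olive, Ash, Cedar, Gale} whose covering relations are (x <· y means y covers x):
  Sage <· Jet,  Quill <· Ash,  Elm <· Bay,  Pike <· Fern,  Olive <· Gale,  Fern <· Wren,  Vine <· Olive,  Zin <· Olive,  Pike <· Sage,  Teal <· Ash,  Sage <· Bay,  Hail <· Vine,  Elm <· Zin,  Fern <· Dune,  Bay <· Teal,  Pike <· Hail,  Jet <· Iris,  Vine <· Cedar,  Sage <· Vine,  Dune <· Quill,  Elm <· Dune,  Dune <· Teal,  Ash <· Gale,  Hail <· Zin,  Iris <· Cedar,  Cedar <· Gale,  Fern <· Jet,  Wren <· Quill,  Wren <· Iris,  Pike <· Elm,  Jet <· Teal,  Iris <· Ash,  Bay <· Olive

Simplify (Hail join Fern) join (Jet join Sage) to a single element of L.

Cedar

Hail ∨ Fern = Cedar
Jet ∨ Sage = Jet
Cedar ∨ Jet = Cedar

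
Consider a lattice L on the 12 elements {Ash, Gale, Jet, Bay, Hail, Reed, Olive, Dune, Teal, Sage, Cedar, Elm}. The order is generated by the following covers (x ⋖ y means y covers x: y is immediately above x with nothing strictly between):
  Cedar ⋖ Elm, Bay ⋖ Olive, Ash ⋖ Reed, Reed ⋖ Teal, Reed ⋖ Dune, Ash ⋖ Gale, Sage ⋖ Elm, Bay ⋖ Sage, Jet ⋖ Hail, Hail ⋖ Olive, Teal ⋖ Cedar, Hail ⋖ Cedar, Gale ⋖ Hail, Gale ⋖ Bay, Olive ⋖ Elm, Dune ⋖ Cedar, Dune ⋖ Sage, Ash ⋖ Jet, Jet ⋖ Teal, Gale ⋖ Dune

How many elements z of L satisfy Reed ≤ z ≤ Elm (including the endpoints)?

The interval [Reed, Elm] = {Cedar, Dune, Elm, Reed, Sage, Teal}, which has 6 elements.

6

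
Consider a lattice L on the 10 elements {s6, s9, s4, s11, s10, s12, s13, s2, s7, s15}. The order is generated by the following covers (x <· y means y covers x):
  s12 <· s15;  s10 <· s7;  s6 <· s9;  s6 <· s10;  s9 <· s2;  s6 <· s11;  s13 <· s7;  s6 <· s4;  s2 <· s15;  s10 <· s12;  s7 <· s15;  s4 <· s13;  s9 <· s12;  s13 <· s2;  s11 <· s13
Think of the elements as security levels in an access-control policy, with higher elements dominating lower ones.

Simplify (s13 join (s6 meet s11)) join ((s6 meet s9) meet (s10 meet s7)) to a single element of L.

s6 ∧ s11 = s6
s13 ∨ s6 = s13
s6 ∧ s9 = s6
s10 ∧ s7 = s10
s6 ∧ s10 = s6
s13 ∨ s6 = s13

s13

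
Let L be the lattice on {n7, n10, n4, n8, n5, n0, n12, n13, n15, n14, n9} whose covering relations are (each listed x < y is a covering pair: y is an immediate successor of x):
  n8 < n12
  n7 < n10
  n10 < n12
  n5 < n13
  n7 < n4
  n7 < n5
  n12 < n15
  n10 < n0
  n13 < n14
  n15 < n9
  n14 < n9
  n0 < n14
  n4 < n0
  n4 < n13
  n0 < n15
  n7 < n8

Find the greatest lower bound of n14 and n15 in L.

Common lower bounds of {n14, n15}: n0, n10, n4, n7.
The greatest among these is n0.

n0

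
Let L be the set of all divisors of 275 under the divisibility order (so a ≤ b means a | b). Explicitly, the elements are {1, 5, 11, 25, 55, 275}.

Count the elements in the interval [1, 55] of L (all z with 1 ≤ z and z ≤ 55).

4

The interval [1, 55] = {1, 11, 5, 55}, which has 4 elements.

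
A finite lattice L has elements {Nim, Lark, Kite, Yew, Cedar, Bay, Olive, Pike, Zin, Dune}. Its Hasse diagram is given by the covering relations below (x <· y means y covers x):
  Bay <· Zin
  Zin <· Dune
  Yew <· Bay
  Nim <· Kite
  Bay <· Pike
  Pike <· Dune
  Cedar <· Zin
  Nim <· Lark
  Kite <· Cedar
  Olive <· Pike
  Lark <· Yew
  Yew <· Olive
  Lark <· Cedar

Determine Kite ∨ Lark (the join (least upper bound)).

Common upper bounds of {Kite, Lark}: Cedar, Dune, Zin.
The least among these is Cedar.

Cedar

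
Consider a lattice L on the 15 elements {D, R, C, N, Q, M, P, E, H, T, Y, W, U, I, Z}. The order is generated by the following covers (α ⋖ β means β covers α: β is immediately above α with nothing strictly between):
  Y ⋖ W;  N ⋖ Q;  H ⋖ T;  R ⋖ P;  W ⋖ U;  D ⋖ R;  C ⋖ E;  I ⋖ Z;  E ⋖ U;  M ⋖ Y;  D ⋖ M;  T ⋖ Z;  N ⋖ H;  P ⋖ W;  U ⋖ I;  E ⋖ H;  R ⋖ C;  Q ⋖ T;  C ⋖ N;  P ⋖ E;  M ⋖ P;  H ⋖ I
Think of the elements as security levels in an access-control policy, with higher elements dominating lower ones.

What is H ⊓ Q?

N

Common lower bounds of {H, Q}: C, D, N, R.
The greatest among these is N.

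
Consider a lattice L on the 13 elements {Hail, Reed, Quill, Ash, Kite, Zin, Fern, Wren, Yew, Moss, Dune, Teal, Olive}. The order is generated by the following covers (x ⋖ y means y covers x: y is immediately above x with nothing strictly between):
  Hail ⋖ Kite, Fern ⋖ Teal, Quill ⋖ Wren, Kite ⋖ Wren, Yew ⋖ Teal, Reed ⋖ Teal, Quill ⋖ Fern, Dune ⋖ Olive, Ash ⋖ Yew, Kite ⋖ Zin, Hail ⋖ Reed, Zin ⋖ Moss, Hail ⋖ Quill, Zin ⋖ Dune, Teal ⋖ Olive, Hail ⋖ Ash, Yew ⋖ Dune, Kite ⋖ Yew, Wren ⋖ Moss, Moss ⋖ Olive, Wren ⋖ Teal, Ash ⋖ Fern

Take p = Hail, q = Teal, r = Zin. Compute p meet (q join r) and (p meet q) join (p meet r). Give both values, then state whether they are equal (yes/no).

q join r = Olive, so p meet (q join r) = Hail meet Olive = Hail.
p meet q = Hail and p meet r = Hail, so (p meet q) join (p meet r) = Hail join Hail = Hail.
Equal: yes.

Hail; Hail; yes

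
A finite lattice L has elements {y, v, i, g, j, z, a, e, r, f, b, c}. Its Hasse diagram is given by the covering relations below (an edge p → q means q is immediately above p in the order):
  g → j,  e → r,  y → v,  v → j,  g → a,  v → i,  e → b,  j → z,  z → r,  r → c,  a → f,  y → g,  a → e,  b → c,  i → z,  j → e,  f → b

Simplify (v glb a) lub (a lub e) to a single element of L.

v ∧ a = y
a ∨ e = e
y ∨ e = e

e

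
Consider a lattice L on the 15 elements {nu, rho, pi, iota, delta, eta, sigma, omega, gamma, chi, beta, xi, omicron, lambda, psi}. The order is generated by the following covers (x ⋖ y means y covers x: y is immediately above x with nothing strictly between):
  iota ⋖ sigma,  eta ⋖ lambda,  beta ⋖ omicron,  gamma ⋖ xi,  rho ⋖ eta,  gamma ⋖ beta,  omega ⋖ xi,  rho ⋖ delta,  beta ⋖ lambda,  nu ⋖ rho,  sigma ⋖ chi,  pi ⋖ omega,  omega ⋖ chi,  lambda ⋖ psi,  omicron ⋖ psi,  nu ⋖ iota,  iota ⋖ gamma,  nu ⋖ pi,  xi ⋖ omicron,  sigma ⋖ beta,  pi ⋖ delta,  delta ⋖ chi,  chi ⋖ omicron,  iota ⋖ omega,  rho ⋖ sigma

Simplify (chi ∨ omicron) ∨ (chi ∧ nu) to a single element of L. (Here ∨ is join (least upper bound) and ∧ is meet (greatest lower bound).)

omicron

chi ∨ omicron = omicron
chi ∧ nu = nu
omicron ∨ nu = omicron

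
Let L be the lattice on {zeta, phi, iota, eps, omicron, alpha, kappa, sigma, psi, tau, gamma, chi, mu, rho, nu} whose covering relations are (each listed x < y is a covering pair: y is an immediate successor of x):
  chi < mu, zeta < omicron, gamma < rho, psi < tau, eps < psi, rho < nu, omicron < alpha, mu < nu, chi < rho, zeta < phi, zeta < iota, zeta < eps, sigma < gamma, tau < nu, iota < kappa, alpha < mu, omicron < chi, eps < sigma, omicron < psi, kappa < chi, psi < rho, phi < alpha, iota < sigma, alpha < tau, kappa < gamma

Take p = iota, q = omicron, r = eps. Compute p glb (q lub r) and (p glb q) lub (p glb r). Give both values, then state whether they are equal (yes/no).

q lub r = psi, so p glb (q lub r) = iota glb psi = zeta.
p glb q = zeta and p glb r = zeta, so (p glb q) lub (p glb r) = zeta lub zeta = zeta.
Equal: yes.

zeta; zeta; yes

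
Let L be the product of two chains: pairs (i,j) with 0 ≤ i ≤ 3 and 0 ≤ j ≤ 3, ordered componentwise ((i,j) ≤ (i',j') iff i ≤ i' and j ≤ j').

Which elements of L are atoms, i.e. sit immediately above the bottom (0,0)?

The atoms are exactly the elements that cover (0,0): (0,1), (1,0).

(0,1), (1,0)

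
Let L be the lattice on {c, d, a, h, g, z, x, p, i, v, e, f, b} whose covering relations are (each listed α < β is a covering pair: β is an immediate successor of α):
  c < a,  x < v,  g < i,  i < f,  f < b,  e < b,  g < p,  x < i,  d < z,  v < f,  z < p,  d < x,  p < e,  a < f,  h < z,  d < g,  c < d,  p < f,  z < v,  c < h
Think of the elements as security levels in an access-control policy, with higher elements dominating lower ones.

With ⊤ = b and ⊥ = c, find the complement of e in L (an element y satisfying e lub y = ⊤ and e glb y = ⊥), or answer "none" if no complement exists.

a

Need y with e ∨ y = b and e ∧ y = c.
Checking each element gives: a.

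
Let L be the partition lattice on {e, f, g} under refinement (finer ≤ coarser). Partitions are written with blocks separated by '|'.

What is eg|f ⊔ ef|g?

efg

Common upper bounds of {eg|f, ef|g}: efg.
The least among these is efg.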